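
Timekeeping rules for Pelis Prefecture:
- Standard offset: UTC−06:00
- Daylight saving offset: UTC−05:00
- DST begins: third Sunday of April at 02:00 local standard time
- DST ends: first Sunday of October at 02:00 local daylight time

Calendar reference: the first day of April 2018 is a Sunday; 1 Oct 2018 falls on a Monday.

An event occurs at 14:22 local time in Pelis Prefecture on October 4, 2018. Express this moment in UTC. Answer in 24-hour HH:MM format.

19:22

1 April 2018 is a Sunday, so the first Sunday is April 1 and the third is April 15.
1 October 2018 is a Monday, so the first Sunday is October 7.
October 4, 2018 lies within the daylight-saving period (15 April – 7 October), so Pelis Prefecture is on daylight time, UTC−05:00.
14:22 local + 5h = 19:22 UTC.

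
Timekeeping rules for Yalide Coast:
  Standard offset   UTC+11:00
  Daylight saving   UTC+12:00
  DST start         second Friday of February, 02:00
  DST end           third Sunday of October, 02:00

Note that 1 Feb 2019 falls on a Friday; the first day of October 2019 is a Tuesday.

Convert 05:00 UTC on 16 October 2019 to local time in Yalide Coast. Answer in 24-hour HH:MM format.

1 February 2019 is a Friday, so the first Friday is February 1 and the second is February 8.
1 October 2019 is a Tuesday, so the first Sunday is October 6 and the third is October 20.
At the standard offset (UTC+11:00), 05:00 UTC + 11h = 16:00 Yalide Coast standard time.
Daylight saving runs 8 February – 20 October; the standard-time date in Yalide Coast, 16 October 2019, is inside that window, so Yalide Coast is at UTC+12:00.
05:00 UTC + 12h = 17:00 local.

17:00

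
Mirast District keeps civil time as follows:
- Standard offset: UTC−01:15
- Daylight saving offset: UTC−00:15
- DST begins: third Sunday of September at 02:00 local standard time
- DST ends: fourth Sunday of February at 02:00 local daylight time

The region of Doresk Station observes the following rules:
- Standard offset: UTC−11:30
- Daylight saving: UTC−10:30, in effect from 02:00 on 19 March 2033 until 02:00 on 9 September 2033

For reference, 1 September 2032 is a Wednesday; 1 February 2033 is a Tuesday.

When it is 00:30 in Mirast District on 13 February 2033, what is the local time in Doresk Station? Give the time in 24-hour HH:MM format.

1 September 2032 is a Wednesday, so the first Sunday is September 5 and the third is September 19.
1 February 2033 is a Tuesday, so the first Sunday is February 6 and the fourth is February 27.
Daylight saving runs 19 September 2032 – 27 February 2033; 13 February 2033 is inside that window, so Mirast District is at UTC−00:15.
00:30 Mirast District + 0h15m = 00:45 UTC.
At the standard offset (UTC−11:30), 00:45 UTC − 11h30m = 13:15 Doresk Station standard time (rolling into the previous day, 12 February 2033).
The standard-time date in Doresk Station, 12 February 2033, does not fall between 19 March and 9 September, so daylight saving is not in effect and Doresk Station is at UTC−11:30.
00:45 UTC − 11h30m = 13:15 Doresk Station (rolling into the previous day, 12 February 2033).

13:15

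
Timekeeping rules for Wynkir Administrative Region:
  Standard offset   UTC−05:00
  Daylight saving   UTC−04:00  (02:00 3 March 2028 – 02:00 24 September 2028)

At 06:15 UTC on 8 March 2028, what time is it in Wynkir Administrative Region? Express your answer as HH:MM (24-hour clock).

At the standard offset (UTC−05:00), 06:15 UTC − 5h = 01:15 Wynkir Administrative Region standard time.
The standard-time date in Wynkir Administrative Region, 8 March 2028, lies within the daylight-saving period (3 March – 24 September), so Wynkir Administrative Region is on daylight time, UTC−04:00.
06:15 UTC − 4h = 02:15 local.

02:15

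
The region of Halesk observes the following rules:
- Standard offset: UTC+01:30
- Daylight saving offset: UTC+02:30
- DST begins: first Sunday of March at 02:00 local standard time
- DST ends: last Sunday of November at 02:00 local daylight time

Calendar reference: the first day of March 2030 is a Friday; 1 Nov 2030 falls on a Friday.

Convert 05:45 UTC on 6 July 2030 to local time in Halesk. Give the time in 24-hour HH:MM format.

1 March 2030 is a Friday, so the first Sunday is March 3.
1 November 2030 is a Friday, so Sundays fall on 3, 10, 17, 24; the last is November 24.
At the standard offset (UTC+01:30), 05:45 UTC + 1h30m = 07:15 Halesk standard time.
Daylight saving runs 3 March – 24 November; the standard-time date in Halesk, 6 July 2030, is inside that window, so Halesk is at UTC+02:30.
05:45 UTC + 2h30m = 08:15 local.

08:15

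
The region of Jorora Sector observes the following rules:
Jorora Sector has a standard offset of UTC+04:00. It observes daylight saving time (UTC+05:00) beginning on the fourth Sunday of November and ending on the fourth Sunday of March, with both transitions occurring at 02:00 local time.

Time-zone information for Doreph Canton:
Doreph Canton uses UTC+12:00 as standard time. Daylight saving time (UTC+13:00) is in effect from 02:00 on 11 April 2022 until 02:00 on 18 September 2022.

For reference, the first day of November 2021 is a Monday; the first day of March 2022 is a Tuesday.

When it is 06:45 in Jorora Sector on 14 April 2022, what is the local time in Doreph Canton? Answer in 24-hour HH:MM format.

15:45

1 November 2021 is a Monday, so the first Sunday is November 7 and the fourth is November 28.
1 March 2022 is a Tuesday, so the first Sunday is March 6 and the fourth is March 27.
Daylight saving runs 28 November 2021 – 27 March 2022; 14 April 2022 is outside that window, so Jorora Sector is on standard time at UTC+04:00.
06:45 Jorora Sector − 4h = 02:45 UTC.
At the standard offset (UTC+12:00), 02:45 UTC + 12h = 14:45 Doreph Canton standard time.
The standard-time date in Doreph Canton, 14 April 2022, falls between 11 April and 18 September, so daylight saving is in effect and Doreph Canton is at UTC+13:00.
02:45 UTC + 13h = 15:45 Doreph Canton.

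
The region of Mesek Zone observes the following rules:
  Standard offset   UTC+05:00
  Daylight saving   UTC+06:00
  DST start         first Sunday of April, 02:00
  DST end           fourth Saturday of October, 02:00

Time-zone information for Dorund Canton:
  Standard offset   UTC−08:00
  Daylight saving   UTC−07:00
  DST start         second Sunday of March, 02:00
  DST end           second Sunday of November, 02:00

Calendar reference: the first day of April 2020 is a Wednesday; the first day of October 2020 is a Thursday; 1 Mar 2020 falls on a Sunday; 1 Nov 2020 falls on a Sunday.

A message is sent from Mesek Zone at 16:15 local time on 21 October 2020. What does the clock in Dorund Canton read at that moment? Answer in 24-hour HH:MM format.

03:15

1 April 2020 is a Wednesday, so the first Sunday is April 5.
1 October 2020 is a Thursday, so the first Saturday is October 3 and the fourth is October 24.
Daylight saving runs 5 April – 24 October; 21 October 2020 is inside that window, so Mesek Zone is at UTC+06:00.
16:15 Mesek Zone − 6h = 10:15 UTC.
1 March 2020 is a Sunday, so the first Sunday is March 1 and the second is March 8.
1 November 2020 is a Sunday, so the first Sunday is November 1 and the second is November 8.
At the standard offset (UTC−08:00), 10:15 UTC − 8h = 02:15 Dorund Canton standard time.
The standard-time date in Dorund Canton, 21 October 2020, lies within the daylight-saving period (8 March – 8 November), so Dorund Canton is on daylight time, UTC−07:00.
10:15 UTC − 7h = 03:15 Dorund Canton.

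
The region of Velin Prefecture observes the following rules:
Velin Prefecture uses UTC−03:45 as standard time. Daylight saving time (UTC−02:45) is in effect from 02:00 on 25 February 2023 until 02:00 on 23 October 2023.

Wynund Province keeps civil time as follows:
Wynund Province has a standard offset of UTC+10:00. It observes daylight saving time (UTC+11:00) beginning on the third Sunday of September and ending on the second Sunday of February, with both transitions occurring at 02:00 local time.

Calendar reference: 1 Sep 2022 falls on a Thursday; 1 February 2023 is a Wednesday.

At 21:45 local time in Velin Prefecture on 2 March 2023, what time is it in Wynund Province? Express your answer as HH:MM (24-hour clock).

2 March 2023 lies within the daylight-saving period (25 February – 23 October), so Velin Prefecture is on daylight time, UTC−02:45.
21:45 Velin Prefecture + 2h45m = 00:30 UTC (rolling into the next day, 3 March 2023).
1 September 2022 is a Thursday, so the first Sunday is September 4 and the third is September 18.
1 February 2023 is a Wednesday, so the first Sunday is February 5 and the second is February 12.
At the standard offset (UTC+10:00), 00:30 UTC + 10h = 10:30 Wynund Province standard time.
The standard-time date in Wynund Province, 3 March 2023, is outside the daylight-saving period (18 September 2022 – 12 February 2023), so Wynund Province is on standard time, UTC+10:00.
00:30 UTC + 10h = 10:30 Wynund Province.

10:30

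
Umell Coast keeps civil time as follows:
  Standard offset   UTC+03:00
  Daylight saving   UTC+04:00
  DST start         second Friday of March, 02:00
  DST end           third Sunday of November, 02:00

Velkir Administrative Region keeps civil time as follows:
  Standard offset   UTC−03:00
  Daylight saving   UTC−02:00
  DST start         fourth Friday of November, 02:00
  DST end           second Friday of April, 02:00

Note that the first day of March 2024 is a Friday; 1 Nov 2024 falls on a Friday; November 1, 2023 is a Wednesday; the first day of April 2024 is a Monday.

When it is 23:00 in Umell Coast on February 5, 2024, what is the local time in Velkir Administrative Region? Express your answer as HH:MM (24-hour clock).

1 March 2024 is a Friday, so the first Friday is March 1 and the second is March 8.
1 November 2024 is a Friday, so the first Sunday is November 3 and the third is November 17.
February 5, 2024 does not fall between 8 March and 17 November, so daylight saving is not in effect and Umell Coast is at UTC+03:00.
23:00 Umell Coast − 3h = 20:00 UTC.
1 November 2023 is a Wednesday, so the first Friday is November 3 and the fourth is November 24.
1 April 2024 is a Monday, so the first Friday is April 5 and the second is April 12.
At the standard offset (UTC−03:00), 20:00 UTC − 3h = 17:00 Velkir Administrative Region standard time.
Daylight saving runs 24 November 2023 – 12 April 2024; the standard-time date in Velkir Administrative Region, February 5, 2024, is inside that window, so Velkir Administrative Region is at UTC−02:00.
20:00 UTC − 2h = 18:00 Velkir Administrative Region.

18:00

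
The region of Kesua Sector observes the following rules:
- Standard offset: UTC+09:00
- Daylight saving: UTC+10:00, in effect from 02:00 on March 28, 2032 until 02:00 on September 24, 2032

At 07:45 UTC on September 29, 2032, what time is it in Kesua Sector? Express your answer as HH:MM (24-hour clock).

16:45

At the standard offset (UTC+09:00), 07:45 UTC + 9h = 16:45 Kesua Sector standard time.
Daylight saving runs 28 March – 24 September; the standard-time date in Kesua Sector, September 29, 2032, is outside that window, so Kesua Sector is on standard time at UTC+09:00.
07:45 UTC + 9h = 16:45 local.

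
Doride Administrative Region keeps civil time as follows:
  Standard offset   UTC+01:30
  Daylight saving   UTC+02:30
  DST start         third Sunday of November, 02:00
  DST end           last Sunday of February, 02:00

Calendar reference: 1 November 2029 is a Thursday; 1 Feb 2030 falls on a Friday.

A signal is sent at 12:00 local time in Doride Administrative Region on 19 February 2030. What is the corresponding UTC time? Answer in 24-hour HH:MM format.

1 November 2029 is a Thursday, so the first Sunday is November 4 and the third is November 18.
1 February 2030 is a Friday, so Sundays fall on 3, 10, 17, 24; the last is February 24.
19 February 2030 falls between 18 November 2029 and 24 February 2030, so daylight saving is in effect and Doride Administrative Region is at UTC+02:30.
12:00 local − 2h30m = 09:30 UTC.

09:30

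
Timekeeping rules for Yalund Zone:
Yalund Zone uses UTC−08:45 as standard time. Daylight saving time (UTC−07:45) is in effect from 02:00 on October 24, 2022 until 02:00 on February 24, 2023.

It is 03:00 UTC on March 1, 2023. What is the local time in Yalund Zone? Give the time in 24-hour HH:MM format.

At the standard offset (UTC−08:45), 03:00 UTC − 8h45m = 18:15 Yalund Zone standard time (rolling into the previous day, 28 February 2023).
Daylight saving runs 24 October 2022 – 24 February 2023; the standard-time date in Yalund Zone, February 28, 2023, is outside that window, so Yalund Zone is on standard time at UTC−08:45.
03:00 UTC − 8h45m = 18:15 local (rolling into the previous day, 28 February 2023).

18:15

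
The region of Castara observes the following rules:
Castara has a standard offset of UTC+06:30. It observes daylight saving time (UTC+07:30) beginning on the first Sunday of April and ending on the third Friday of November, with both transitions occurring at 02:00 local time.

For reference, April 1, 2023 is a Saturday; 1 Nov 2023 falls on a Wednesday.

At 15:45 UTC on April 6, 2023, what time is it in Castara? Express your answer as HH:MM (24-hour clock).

1 April 2023 is a Saturday, so the first Sunday is April 2.
1 November 2023 is a Wednesday, so the first Friday is November 3 and the third is November 17.
At the standard offset (UTC+06:30), 15:45 UTC + 6h30m = 22:15 Castara standard time.
Daylight saving runs 2 April – 17 November; the standard-time date in Castara, April 6, 2023, is inside that window, so Castara is at UTC+07:30.
15:45 UTC + 7h30m = 23:15 local.

23:15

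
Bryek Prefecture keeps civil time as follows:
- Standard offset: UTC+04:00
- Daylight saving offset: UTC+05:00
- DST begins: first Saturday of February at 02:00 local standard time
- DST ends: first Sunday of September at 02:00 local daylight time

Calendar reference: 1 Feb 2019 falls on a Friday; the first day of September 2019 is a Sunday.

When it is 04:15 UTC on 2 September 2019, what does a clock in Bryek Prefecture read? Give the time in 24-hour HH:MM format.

08:15

1 February 2019 is a Friday, so the first Saturday is February 2.
1 September 2019 is a Sunday, so the first Sunday is September 1.
At the standard offset (UTC+04:00), 04:15 UTC + 4h = 08:15 Bryek Prefecture standard time.
Daylight saving runs 2 February – 1 September; the standard-time date in Bryek Prefecture, 2 September 2019, is outside that window, so Bryek Prefecture is on standard time at UTC+04:00.
04:15 UTC + 4h = 08:15 local.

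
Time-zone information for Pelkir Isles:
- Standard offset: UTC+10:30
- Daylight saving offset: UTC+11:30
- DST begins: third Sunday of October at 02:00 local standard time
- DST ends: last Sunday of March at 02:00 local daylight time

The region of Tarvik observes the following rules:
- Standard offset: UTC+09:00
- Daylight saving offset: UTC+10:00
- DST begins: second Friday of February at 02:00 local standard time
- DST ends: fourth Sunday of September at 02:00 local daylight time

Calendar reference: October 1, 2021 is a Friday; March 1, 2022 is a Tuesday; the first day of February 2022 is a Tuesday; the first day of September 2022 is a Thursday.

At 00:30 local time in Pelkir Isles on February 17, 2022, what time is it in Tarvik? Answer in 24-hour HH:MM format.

1 October 2021 is a Friday, so the first Sunday is October 3 and the third is October 17.
1 March 2022 is a Tuesday, so Sundays fall on 6, 13, 20, 27; the last is March 27.
Daylight saving runs 17 October 2021 – 27 March 2022; February 17, 2022 is inside that window, so Pelkir Isles is at UTC+11:30.
00:30 Pelkir Isles − 11h30m = 13:00 UTC (rolling into the previous day, 16 February 2022).
1 February 2022 is a Tuesday, so the first Friday is February 4 and the second is February 11.
1 September 2022 is a Thursday, so the first Sunday is September 4 and the fourth is September 25.
At the standard offset (UTC+09:00), 13:00 UTC + 9h = 22:00 Tarvik standard time.
The standard-time date in Tarvik, February 16, 2022, lies within the daylight-saving period (11 February – 25 September), so Tarvik is on daylight time, UTC+10:00.
13:00 UTC + 10h = 23:00 Tarvik.

23:00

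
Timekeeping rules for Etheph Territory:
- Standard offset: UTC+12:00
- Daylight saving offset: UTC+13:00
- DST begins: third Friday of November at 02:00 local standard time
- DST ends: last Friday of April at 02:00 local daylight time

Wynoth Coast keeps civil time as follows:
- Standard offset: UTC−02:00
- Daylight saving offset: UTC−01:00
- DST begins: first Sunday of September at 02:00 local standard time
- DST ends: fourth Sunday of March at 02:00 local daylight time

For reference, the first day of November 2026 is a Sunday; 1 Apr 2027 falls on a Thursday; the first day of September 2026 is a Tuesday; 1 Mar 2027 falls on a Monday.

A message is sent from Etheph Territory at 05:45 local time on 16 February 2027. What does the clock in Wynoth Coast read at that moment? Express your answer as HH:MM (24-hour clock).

15:45

1 November 2026 is a Sunday, so the first Friday is November 6 and the third is November 20.
1 April 2027 is a Thursday, so Fridays fall on 2, 9, 16, 23, 30; the last is April 30.
16 February 2027 falls between 20 November 2026 and 30 April 2027, so daylight saving is in effect and Etheph Territory is at UTC+13:00.
05:45 Etheph Territory − 13h = 16:45 UTC (rolling into the previous day, 15 February 2027).
1 September 2026 is a Tuesday, so the first Sunday is September 6.
1 March 2027 is a Monday, so the first Sunday is March 7 and the fourth is March 28.
At the standard offset (UTC−02:00), 16:45 UTC − 2h = 14:45 Wynoth Coast standard time.
The standard-time date in Wynoth Coast, 15 February 2027, lies within the daylight-saving period (6 September 2026 – 28 March 2027), so Wynoth Coast is on daylight time, UTC−01:00.
16:45 UTC − 1h = 15:45 Wynoth Coast.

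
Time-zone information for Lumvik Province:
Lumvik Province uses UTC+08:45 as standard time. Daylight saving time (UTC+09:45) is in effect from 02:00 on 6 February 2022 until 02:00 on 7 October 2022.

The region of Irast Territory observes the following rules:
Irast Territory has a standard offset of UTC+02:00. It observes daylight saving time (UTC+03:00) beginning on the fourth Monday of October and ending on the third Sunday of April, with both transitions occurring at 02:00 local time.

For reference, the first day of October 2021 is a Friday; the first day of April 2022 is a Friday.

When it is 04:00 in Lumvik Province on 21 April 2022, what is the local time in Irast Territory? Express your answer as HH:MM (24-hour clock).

20:15

Daylight saving runs 6 February – 7 October; 21 April 2022 is inside that window, so Lumvik Province is at UTC+09:45.
04:00 Lumvik Province − 9h45m = 18:15 UTC (rolling into the previous day, 20 April 2022).
1 October 2021 is a Friday, so the first Monday is October 4 and the fourth is October 25.
1 April 2022 is a Friday, so the first Sunday is April 3 and the third is April 17.
At the standard offset (UTC+02:00), 18:15 UTC + 2h = 20:15 Irast Territory standard time.
The standard-time date in Irast Territory, 20 April 2022, does not fall between 25 October 2021 and 17 April 2022, so daylight saving is not in effect and Irast Territory is at UTC+02:00.
18:15 UTC + 2h = 20:15 Irast Territory.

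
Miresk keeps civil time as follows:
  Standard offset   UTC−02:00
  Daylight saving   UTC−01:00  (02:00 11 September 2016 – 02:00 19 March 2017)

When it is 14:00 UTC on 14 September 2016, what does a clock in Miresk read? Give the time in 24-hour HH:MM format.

13:00

At the standard offset (UTC−02:00), 14:00 UTC − 2h = 12:00 Miresk standard time.
The standard-time date in Miresk, 14 September 2016, lies within the daylight-saving period (11 September 2016 – 19 March 2017), so Miresk is on daylight time, UTC−01:00.
14:00 UTC − 1h = 13:00 local.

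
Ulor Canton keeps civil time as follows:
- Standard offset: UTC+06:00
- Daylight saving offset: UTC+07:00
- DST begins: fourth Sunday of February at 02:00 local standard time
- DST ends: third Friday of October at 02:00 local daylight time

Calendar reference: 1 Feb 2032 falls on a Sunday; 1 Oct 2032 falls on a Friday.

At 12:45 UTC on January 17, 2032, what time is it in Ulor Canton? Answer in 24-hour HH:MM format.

18:45

1 February 2032 is a Sunday, so the first Sunday is February 1 and the fourth is February 22.
1 October 2032 is a Friday, so the first Friday is October 1 and the third is October 15.
At the standard offset (UTC+06:00), 12:45 UTC + 6h = 18:45 Ulor Canton standard time.
The standard-time date in Ulor Canton, January 17, 2032, is outside the daylight-saving period (22 February – 15 October), so Ulor Canton is on standard time, UTC+06:00.
12:45 UTC + 6h = 18:45 local.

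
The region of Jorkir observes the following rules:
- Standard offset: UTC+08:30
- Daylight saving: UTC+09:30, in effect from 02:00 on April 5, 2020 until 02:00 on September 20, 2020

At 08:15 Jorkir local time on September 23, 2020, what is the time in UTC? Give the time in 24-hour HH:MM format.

Daylight saving runs 5 April – 20 September; September 23, 2020 is outside that window, so Jorkir is on standard time at UTC+08:30.
08:15 local − 8h30m = 23:45 UTC (rolling into the previous day, 22 September 2020).

23:45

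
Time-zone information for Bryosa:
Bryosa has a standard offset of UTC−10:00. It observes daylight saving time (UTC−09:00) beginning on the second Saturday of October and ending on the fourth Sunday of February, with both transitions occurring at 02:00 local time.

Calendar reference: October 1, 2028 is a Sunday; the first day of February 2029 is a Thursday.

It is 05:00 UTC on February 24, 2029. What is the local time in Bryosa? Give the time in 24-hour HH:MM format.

1 October 2028 is a Sunday, so the first Saturday is October 7 and the second is October 14.
1 February 2029 is a Thursday, so the first Sunday is February 4 and the fourth is February 25.
At the standard offset (UTC−10:00), 05:00 UTC − 10h = 19:00 Bryosa standard time (rolling into the previous day, 23 February 2029).
Daylight saving runs 14 October 2028 – 25 February 2029; the standard-time date in Bryosa, February 23, 2029, is inside that window, so Bryosa is at UTC−09:00.
05:00 UTC − 9h = 20:00 local (rolling into the previous day, 23 February 2029).

20:00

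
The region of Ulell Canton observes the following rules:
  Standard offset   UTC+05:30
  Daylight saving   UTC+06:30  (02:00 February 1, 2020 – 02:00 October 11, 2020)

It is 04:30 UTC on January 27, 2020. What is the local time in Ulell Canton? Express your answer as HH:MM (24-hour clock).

10:00

At the standard offset (UTC+05:30), 04:30 UTC + 5h30m = 10:00 Ulell Canton standard time.
The standard-time date in Ulell Canton, January 27, 2020, is outside the daylight-saving period (1 February – 11 October), so Ulell Canton is on standard time, UTC+05:30.
04:30 UTC + 5h30m = 10:00 local.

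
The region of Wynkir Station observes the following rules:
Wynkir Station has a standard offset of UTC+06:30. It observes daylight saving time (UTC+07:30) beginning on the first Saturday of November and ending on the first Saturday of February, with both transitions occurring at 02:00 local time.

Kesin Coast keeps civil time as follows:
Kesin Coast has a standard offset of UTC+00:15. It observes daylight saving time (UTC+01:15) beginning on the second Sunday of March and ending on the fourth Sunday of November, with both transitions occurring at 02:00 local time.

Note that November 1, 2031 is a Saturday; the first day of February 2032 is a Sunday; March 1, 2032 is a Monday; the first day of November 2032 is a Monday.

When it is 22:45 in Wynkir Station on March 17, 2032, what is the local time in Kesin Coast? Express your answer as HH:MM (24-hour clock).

17:30

1 November 2031 is a Saturday, so the first Saturday is November 1.
1 February 2032 is a Sunday, so the first Saturday is February 7.
March 17, 2032 does not fall between 1 November 2031 and 7 February 2032, so daylight saving is not in effect and Wynkir Station is at UTC+06:30.
22:45 Wynkir Station − 6h30m = 16:15 UTC.
1 March 2032 is a Monday, so the first Sunday is March 7 and the second is March 14.
1 November 2032 is a Monday, so the first Sunday is November 7 and the fourth is November 28.
At the standard offset (UTC+00:15), 16:15 UTC + 0h15m = 16:30 Kesin Coast standard time.
The standard-time date in Kesin Coast, March 17, 2032, lies within the daylight-saving period (14 March – 28 November), so Kesin Coast is on daylight time, UTC+01:15.
16:15 UTC + 1h15m = 17:30 Kesin Coast.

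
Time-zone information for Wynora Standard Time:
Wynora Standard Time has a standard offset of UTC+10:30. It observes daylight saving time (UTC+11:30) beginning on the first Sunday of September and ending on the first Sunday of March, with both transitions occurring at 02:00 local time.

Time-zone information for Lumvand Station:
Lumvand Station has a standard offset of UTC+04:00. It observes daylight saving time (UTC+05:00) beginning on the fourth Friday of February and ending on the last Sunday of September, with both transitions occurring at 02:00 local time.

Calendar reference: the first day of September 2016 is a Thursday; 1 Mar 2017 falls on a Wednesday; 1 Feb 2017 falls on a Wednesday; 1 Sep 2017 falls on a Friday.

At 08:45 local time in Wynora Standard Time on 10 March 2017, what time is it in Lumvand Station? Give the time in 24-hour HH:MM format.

1 September 2016 is a Thursday, so the first Sunday is September 4.
1 March 2017 is a Wednesday, so the first Sunday is March 5.
Daylight saving runs 4 September 2016 – 5 March 2017; 10 March 2017 is outside that window, so Wynora Standard Time is on standard time at UTC+10:30.
08:45 Wynora Standard Time − 10h30m = 22:15 UTC (rolling into the previous day, 9 March 2017).
1 February 2017 is a Wednesday, so the first Friday is February 3 and the fourth is February 24.
1 September 2017 is a Friday, so Sundays fall on 3, 10, 17, 24; the last is September 24.
At the standard offset (UTC+04:00), 22:15 UTC + 4h = 02:15 Lumvand Station standard time (rolling into the next day, 10 March 2017).
The standard-time date in Lumvand Station, 10 March 2017, lies within the daylight-saving period (24 February – 24 September), so Lumvand Station is on daylight time, UTC+05:00.
22:15 UTC + 5h = 03:15 Lumvand Station (rolling into the next day, 10 March 2017).

03:15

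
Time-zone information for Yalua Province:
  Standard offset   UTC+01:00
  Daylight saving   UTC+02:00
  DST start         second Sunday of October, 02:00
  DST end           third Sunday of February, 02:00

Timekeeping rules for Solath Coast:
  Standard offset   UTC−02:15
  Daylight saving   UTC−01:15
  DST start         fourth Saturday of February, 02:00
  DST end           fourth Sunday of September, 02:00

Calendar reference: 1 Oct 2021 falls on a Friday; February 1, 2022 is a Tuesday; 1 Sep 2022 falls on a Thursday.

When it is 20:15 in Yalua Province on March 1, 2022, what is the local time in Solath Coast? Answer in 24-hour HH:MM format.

1 October 2021 is a Friday, so the first Sunday is October 3 and the second is October 10.
1 February 2022 is a Tuesday, so the first Sunday is February 6 and the third is February 20.
Daylight saving runs 10 October 2021 – 20 February 2022; March 1, 2022 is outside that window, so Yalua Province is on standard time at UTC+01:00.
20:15 Yalua Province − 1h = 19:15 UTC.
1 February 2022 is a Tuesday, so the first Saturday is February 5 and the fourth is February 26.
1 September 2022 is a Thursday, so the first Sunday is September 4 and the fourth is September 25.
At the standard offset (UTC−02:15), 19:15 UTC − 2h15m = 17:00 Solath Coast standard time.
The standard-time date in Solath Coast, March 1, 2022, lies within the daylight-saving period (26 February – 25 September), so Solath Coast is on daylight time, UTC−01:15.
19:15 UTC − 1h15m = 18:00 Solath Coast.

18:00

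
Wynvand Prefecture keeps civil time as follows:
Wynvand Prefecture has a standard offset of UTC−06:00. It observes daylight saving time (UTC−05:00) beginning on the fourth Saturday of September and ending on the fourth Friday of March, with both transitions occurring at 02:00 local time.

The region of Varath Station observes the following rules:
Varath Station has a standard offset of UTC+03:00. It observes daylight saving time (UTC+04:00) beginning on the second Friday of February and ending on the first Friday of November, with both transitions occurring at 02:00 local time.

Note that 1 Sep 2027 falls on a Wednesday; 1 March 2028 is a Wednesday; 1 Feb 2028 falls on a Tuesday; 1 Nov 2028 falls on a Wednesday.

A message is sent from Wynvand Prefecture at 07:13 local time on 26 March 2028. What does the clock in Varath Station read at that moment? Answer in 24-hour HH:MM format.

1 September 2027 is a Wednesday, so the first Saturday is September 4 and the fourth is September 25.
1 March 2028 is a Wednesday, so the first Friday is March 3 and the fourth is March 24.
26 March 2028 is outside the daylight-saving period (25 September 2027 – 24 March 2028), so Wynvand Prefecture is on standard time, UTC−06:00.
07:13 Wynvand Prefecture + 6h = 13:13 UTC.
1 February 2028 is a Tuesday, so the first Friday is February 4 and the second is February 11.
1 November 2028 is a Wednesday, so the first Friday is November 3.
At the standard offset (UTC+03:00), 13:13 UTC + 3h = 16:13 Varath Station standard time.
The standard-time date in Varath Station, 26 March 2028, lies within the daylight-saving period (11 February – 3 November), so Varath Station is on daylight time, UTC+04:00.
13:13 UTC + 4h = 17:13 Varath Station.

17:13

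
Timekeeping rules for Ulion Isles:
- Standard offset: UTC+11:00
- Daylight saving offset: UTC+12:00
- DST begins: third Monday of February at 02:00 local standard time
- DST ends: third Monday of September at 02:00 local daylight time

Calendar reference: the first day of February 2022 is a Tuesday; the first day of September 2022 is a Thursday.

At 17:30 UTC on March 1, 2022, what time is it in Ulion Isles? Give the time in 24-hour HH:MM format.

1 February 2022 is a Tuesday, so the first Monday is February 7 and the third is February 21.
1 September 2022 is a Thursday, so the first Monday is September 5 and the third is September 19.
At the standard offset (UTC+11:00), 17:30 UTC + 11h = 04:30 Ulion Isles standard time (rolling into the next day, 2 March 2022).
Daylight saving runs 21 February – 19 September; the standard-time date in Ulion Isles, March 2, 2022, is inside that window, so Ulion Isles is at UTC+12:00.
17:30 UTC + 12h = 05:30 local (rolling into the next day, 2 March 2022).

05:30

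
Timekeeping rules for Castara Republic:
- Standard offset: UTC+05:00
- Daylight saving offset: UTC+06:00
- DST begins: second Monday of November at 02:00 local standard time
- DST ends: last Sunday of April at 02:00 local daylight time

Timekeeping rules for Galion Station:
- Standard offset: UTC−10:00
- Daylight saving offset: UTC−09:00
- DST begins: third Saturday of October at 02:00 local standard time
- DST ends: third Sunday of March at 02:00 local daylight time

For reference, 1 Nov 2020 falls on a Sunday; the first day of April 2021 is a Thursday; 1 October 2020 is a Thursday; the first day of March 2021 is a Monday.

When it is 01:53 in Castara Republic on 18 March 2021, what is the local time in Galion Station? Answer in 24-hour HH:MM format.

10:53

1 November 2020 is a Sunday, so the first Monday is November 2 and the second is November 9.
1 April 2021 is a Thursday, so Sundays fall on 4, 11, 18, 25; the last is April 25.
Daylight saving runs 9 November 2020 – 25 April 2021; 18 March 2021 is inside that window, so Castara Republic is at UTC+06:00.
01:53 Castara Republic − 6h = 19:53 UTC (rolling into the previous day, 17 March 2021).
1 October 2020 is a Thursday, so the first Saturday is October 3 and the third is October 17.
1 March 2021 is a Monday, so the first Sunday is March 7 and the third is March 21.
At the standard offset (UTC−10:00), 19:53 UTC − 10h = 09:53 Galion Station standard time.
The standard-time date in Galion Station, 17 March 2021, lies within the daylight-saving period (17 October 2020 – 21 March 2021), so Galion Station is on daylight time, UTC−09:00.
19:53 UTC − 9h = 10:53 Galion Station.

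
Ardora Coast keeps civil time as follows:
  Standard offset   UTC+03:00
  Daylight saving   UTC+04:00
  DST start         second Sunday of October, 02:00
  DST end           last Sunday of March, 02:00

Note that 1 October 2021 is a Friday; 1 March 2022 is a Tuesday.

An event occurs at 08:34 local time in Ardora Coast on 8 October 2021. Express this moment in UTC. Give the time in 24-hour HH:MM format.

1 October 2021 is a Friday, so the first Sunday is October 3 and the second is October 10.
1 March 2022 is a Tuesday, so Sundays fall on 6, 13, 20, 27; the last is March 27.
8 October 2021 does not fall between 10 October 2021 and 27 March 2022, so daylight saving is not in effect and Ardora Coast is at UTC+03:00.
08:34 local − 3h = 05:34 UTC.

05:34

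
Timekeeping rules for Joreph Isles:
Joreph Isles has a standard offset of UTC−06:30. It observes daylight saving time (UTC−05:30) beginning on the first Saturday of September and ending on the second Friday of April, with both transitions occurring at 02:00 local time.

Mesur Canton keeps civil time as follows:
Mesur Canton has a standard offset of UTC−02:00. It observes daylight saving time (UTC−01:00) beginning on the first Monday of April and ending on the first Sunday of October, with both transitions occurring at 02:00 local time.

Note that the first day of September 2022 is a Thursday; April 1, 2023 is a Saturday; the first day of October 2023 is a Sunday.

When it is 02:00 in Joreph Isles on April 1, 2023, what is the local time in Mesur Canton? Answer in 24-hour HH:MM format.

1 September 2022 is a Thursday, so the first Saturday is September 3.
1 April 2023 is a Saturday, so the first Friday is April 7 and the second is April 14.
Daylight saving runs 3 September 2022 – 14 April 2023; April 1, 2023 is inside that window, so Joreph Isles is at UTC−05:30.
02:00 Joreph Isles + 5h30m = 07:30 UTC.
1 April 2023 is a Saturday, so the first Monday is April 3.
1 October 2023 is a Sunday, so the first Sunday is October 1.
At the standard offset (UTC−02:00), 07:30 UTC − 2h = 05:30 Mesur Canton standard time.
Daylight saving runs 3 April – 1 October; the standard-time date in Mesur Canton, April 1, 2023, is outside that window, so Mesur Canton is on standard time at UTC−02:00.
07:30 UTC − 2h = 05:30 Mesur Canton.

05:30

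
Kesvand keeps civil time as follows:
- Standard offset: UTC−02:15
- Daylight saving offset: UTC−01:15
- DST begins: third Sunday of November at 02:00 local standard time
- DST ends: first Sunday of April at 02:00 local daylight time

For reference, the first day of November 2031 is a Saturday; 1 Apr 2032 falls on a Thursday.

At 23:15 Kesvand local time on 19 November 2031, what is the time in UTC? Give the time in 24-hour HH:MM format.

00:30

1 November 2031 is a Saturday, so the first Sunday is November 2 and the third is November 16.
1 April 2032 is a Thursday, so the first Sunday is April 4.
19 November 2031 falls between 16 November 2031 and 4 April 2032, so daylight saving is in effect and Kesvand is at UTC−01:15.
23:15 local + 1h15m = 00:30 UTC (rolling into the next day, 20 November 2031).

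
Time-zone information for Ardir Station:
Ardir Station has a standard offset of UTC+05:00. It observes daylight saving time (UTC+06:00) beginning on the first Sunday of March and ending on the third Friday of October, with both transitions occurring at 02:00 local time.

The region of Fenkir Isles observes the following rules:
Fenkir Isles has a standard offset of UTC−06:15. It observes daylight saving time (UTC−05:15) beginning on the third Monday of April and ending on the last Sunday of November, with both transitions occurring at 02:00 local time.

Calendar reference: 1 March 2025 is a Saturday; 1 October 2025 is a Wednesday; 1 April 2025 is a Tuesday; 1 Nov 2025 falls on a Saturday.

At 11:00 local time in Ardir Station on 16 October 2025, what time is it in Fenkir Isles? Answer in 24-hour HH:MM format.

1 March 2025 is a Saturday, so the first Sunday is March 2.
1 October 2025 is a Wednesday, so the first Friday is October 3 and the third is October 17.
Daylight saving runs 2 March – 17 October; 16 October 2025 is inside that window, so Ardir Station is at UTC+06:00.
11:00 Ardir Station − 6h = 05:00 UTC.
1 April 2025 is a Tuesday, so the first Monday is April 7 and the third is April 21.
1 November 2025 is a Saturday, so Sundays fall on 2, 9, 16, 23, 30; the last is November 30.
At the standard offset (UTC−06:15), 05:00 UTC − 6h15m = 22:45 Fenkir Isles standard time (rolling into the previous day, 15 October 2025).
Daylight saving runs 21 April – 30 November; the standard-time date in Fenkir Isles, 15 October 2025, is inside that window, so Fenkir Isles is at UTC−05:15.
05:00 UTC − 5h15m = 23:45 Fenkir Isles (rolling into the previous day, 15 October 2025).

23:45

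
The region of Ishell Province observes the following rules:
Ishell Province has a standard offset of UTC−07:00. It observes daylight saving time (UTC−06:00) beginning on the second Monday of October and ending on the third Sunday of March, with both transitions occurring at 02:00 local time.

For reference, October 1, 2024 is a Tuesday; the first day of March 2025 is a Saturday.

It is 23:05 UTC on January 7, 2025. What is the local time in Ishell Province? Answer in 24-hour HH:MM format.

17:05

1 October 2024 is a Tuesday, so the first Monday is October 7 and the second is October 14.
1 March 2025 is a Saturday, so the first Sunday is March 2 and the third is March 16.
At the standard offset (UTC−07:00), 23:05 UTC − 7h = 16:05 Ishell Province standard time.
The standard-time date in Ishell Province, January 7, 2025, lies within the daylight-saving period (14 October 2024 – 16 March 2025), so Ishell Province is on daylight time, UTC−06:00.
23:05 UTC − 6h = 17:05 local.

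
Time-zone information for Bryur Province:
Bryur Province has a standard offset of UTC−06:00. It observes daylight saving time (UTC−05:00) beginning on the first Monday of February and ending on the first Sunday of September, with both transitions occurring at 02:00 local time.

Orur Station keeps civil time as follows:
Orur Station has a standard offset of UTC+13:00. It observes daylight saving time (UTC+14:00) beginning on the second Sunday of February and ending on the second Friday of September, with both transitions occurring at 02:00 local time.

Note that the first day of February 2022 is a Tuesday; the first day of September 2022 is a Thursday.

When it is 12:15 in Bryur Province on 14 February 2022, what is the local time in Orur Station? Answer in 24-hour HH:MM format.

1 February 2022 is a Tuesday, so the first Monday is February 7.
1 September 2022 is a Thursday, so the first Sunday is September 4.
Daylight saving runs 7 February – 4 September; 14 February 2022 is inside that window, so Bryur Province is at UTC−05:00.
12:15 Bryur Province + 5h = 17:15 UTC.
1 February 2022 is a Tuesday, so the first Sunday is February 6 and the second is February 13.
1 September 2022 is a Thursday, so the first Friday is September 2 and the second is September 9.
At the standard offset (UTC+13:00), 17:15 UTC + 13h = 06:15 Orur Station standard time (rolling into the next day, 15 February 2022).
The standard-time date in Orur Station, 15 February 2022, falls between 13 February and 9 September, so daylight saving is in effect and Orur Station is at UTC+14:00.
17:15 UTC + 14h = 07:15 Orur Station (rolling into the next day, 15 February 2022).

07:15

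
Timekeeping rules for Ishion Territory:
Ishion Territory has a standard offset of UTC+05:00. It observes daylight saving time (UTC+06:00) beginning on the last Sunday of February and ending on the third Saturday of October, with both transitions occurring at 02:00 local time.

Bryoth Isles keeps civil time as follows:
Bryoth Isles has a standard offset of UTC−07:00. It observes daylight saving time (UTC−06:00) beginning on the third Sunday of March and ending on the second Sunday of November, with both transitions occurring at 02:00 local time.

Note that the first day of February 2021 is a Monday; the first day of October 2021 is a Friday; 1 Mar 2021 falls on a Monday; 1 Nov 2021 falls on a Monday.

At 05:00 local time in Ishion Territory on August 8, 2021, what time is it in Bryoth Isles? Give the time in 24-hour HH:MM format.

1 February 2021 is a Monday, so Sundays fall on 7, 14, 21, 28; the last is February 28.
1 October 2021 is a Friday, so the first Saturday is October 2 and the third is October 16.
August 8, 2021 lies within the daylight-saving period (28 February – 16 October), so Ishion Territory is on daylight time, UTC+06:00.
05:00 Ishion Territory − 6h = 23:00 UTC (rolling into the previous day, 7 August 2021).
1 March 2021 is a Monday, so the first Sunday is March 7 and the third is March 21.
1 November 2021 is a Monday, so the first Sunday is November 7 and the second is November 14.
At the standard offset (UTC−07:00), 23:00 UTC − 7h = 16:00 Bryoth Isles standard time.
The standard-time date in Bryoth Isles, August 7, 2021, falls between 21 March and 14 November, so daylight saving is in effect and Bryoth Isles is at UTC−06:00.
23:00 UTC − 6h = 17:00 Bryoth Isles.

17:00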